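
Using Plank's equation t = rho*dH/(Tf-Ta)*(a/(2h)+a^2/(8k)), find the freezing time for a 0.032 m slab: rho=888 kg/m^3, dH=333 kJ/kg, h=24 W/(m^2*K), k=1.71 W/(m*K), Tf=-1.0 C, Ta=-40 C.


dT = -1.0 - (-40) = 39.0 K
term1 = a/(2h) = 0.032/(2*24) = 0.0006666666667
term2 = a^2/(8k) = 0.032^2/(8*1.71) = 0.00007485380117
t = rho*dH*1000/dT * (term1 + term2)
t = 888*333*1000/39.0 * (0.0006666666667 + 0.00007485380117)
t = 5622 s

5622


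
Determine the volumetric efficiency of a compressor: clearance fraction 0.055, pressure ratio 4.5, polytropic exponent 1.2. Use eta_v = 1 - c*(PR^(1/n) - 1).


PR^(1/n) = 4.5^(1/1.2) = 3.50222272
eta_v = 1 - 0.055 * (3.50222272 - 1)
eta_v = 0.8624

0.8624


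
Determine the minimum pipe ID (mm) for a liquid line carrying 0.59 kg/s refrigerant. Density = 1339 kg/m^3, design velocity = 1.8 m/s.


A = m_dot / (rho * v) = 0.59 / (1339 * 1.8) = 0.0002447929632 m^2
d = sqrt(4*A/pi) * 1000
d = 17.7 mm

17.7


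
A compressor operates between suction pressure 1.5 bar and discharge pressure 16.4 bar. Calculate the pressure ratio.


PR = P_high / P_low
PR = 16.4 / 1.5
PR = 10.933

10.933


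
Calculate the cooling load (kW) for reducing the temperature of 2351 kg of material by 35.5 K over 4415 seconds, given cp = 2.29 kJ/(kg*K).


Q = m * cp * dT / t
Q = 2351 * 2.29 * 35.5 / 4415
Q = 43.29 kW

43.29


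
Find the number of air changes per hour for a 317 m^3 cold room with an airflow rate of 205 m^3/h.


ACH = flow / volume
ACH = 205 / 317
ACH = 0.647

0.647


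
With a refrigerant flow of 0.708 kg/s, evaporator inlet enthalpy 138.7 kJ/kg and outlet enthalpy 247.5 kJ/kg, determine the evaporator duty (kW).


dh = 247.5 - 138.7 = 108.8 kJ/kg
Q_evap = m_dot * dh = 0.708 * 108.8
Q_evap = 77.03 kW

77.03


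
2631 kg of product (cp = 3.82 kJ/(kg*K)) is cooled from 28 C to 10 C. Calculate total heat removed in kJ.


dT = 28 - (10) = 18 K
Q = m * cp * dT = 2631 * 3.82 * 18
Q = 180908 kJ

180908


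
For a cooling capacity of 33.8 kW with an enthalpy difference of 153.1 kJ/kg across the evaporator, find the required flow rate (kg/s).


m_dot = Q / dh
m_dot = 33.8 / 153.1
m_dot = 0.2208 kg/s

0.2208


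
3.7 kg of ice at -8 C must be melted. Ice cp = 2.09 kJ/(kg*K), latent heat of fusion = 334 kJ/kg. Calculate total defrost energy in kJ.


Sensible heat = cp * dT = 2.09 * 8 = 16.72 kJ/kg
Total per kg = 16.72 + 334 = 350.72 kJ/kg
Q = m * total = 3.7 * 350.72
Q = 1297.7 kJ

1297.7


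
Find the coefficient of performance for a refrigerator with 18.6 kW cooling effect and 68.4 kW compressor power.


COP = Q_evap / W
COP = 18.6 / 68.4
COP = 0.272

0.272


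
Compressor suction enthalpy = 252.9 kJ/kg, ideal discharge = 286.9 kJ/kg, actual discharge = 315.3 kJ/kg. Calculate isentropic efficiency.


dh_ideal = 286.9 - 252.9 = 34.0 kJ/kg
dh_actual = 315.3 - 252.9 = 62.4 kJ/kg
eta_s = dh_ideal / dh_actual = 34.0 / 62.4
eta_s = 0.5449

0.5449


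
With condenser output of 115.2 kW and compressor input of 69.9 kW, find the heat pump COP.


COP_hp = Q_cond / W
COP_hp = 115.2 / 69.9
COP_hp = 1.648

1.648


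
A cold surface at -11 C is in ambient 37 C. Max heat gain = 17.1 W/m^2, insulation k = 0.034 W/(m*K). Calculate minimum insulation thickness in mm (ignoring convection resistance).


dT = 37 - (-11) = 48 K
thickness = k * dT / q_max * 1000
thickness = 0.034 * 48 / 17.1 * 1000
thickness = 95.4 mm

95.4


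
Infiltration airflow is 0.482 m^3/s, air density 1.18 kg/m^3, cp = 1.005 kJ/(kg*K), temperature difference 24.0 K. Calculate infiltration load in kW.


Q = V_dot * rho * cp * dT
Q = 0.482 * 1.18 * 1.005 * 24.0
Q = 13.718 kW

13.718


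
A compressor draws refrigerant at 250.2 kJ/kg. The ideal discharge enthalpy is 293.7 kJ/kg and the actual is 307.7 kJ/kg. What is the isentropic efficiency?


dh_ideal = 293.7 - 250.2 = 43.5 kJ/kg
dh_actual = 307.7 - 250.2 = 57.5 kJ/kg
eta_s = dh_ideal / dh_actual = 43.5 / 57.5
eta_s = 0.7565

0.7565


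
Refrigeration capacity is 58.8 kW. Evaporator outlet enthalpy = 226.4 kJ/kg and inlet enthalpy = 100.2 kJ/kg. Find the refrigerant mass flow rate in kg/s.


dh = 226.4 - 100.2 = 126.2 kJ/kg
m_dot = Q / dh = 58.8 / 126.2 = 0.4659 kg/s

0.4659


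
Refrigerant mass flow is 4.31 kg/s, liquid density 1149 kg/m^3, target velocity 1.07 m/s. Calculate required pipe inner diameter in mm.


A = m_dot / (rho * v) = 4.31 / (1149 * 1.07) = 0.003505689629 m^2
d = sqrt(4*A/pi) * 1000
d = 66.8 mm

66.8


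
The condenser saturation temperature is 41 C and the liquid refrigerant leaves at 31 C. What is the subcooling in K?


Subcooling = T_cond - T_liquid
Subcooling = 41 - 31
Subcooling = 10 K

10


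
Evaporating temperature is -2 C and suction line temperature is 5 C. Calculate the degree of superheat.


Superheat = T_suction - T_evap
Superheat = 5 - (-2)
Superheat = 7 K

7


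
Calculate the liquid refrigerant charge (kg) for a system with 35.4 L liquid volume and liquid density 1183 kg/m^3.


Charge = V * rho / 1000
Charge = 35.4 * 1183 / 1000
Charge = 41.88 kg

41.88


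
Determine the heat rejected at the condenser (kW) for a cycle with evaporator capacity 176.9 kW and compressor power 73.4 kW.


Q_cond = Q_evap + W
Q_cond = 176.9 + 73.4
Q_cond = 250.3 kW

250.3


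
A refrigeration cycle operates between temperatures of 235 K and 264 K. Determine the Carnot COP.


dT = 264 - 235 = 29 K
COP_carnot = T_cold / dT = 235 / 29
COP_carnot = 8.103

8.103


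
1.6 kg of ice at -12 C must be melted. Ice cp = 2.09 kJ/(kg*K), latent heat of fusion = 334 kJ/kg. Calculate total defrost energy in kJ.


Sensible heat = cp * dT = 2.09 * 12 = 25.08 kJ/kg
Total per kg = 25.08 + 334 = 359.08 kJ/kg
Q = m * total = 1.6 * 359.08
Q = 574.5 kJ

574.5


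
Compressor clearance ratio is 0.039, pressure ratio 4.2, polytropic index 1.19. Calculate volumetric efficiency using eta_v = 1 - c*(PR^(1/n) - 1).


PR^(1/n) = 4.2^(1/1.19) = 3.3399418
eta_v = 1 - 0.039 * (3.3399418 - 1)
eta_v = 0.9087

0.9087


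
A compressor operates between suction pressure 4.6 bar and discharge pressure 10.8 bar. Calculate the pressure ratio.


PR = P_high / P_low
PR = 10.8 / 4.6
PR = 2.348

2.348


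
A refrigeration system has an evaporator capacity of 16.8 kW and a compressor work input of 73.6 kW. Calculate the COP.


COP = Q_evap / W
COP = 16.8 / 73.6
COP = 0.228

0.228


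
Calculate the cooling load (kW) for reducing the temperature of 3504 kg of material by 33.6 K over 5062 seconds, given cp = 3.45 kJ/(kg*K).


Q = m * cp * dT / t
Q = 3504 * 3.45 * 33.6 / 5062
Q = 80.242 kW

80.242


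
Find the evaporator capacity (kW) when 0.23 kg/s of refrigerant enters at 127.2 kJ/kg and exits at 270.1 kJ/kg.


dh = 270.1 - 127.2 = 142.9 kJ/kg
Q_evap = m_dot * dh = 0.23 * 142.9
Q_evap = 32.87 kW

32.87


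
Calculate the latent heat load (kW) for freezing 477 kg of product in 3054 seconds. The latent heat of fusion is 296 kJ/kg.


Q_lat = m * h_fg / t
Q_lat = 477 * 296 / 3054
Q_lat = 46.23 kW

46.23


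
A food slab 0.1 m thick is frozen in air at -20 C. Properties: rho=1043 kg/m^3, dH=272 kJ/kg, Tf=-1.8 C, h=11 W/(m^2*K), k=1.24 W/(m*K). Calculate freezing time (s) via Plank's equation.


dT = -1.8 - (-20) = 18.2 K
term1 = a/(2h) = 0.1/(2*11) = 0.004545454545
term2 = a^2/(8k) = 0.1^2/(8*1.24) = 0.001008064516
t = rho*dH*1000/dT * (term1 + term2)
t = 1043*272*1000/18.2 * (0.004545454545 + 0.001008064516)
t = 86567 s

86567


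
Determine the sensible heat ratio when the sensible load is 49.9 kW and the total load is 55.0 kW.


SHR = Q_sensible / Q_total
SHR = 49.9 / 55.0
SHR = 0.907

0.907


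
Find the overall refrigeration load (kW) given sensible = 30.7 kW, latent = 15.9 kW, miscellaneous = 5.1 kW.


Q_total = Q_s + Q_l + Q_misc
Q_total = 30.7 + 15.9 + 5.1
Q_total = 51.7 kW

51.7


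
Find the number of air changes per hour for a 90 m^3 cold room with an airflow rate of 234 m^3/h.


ACH = flow / volume
ACH = 234 / 90
ACH = 2.6

2.6


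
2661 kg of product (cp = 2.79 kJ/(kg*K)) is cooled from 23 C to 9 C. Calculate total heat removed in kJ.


dT = 23 - (9) = 14 K
Q = m * cp * dT = 2661 * 2.79 * 14
Q = 103939 kJ

103939


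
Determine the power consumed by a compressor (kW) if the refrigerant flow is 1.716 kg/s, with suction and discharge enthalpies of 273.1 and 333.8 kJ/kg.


dh = 333.8 - 273.1 = 60.7 kJ/kg
W = m_dot * dh = 1.716 * 60.7 = 104.16 kW

104.16


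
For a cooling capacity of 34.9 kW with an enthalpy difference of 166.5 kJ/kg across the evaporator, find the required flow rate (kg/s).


m_dot = Q / dh
m_dot = 34.9 / 166.5
m_dot = 0.2096 kg/s

0.2096


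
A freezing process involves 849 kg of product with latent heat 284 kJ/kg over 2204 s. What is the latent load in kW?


Q_lat = m * h_fg / t
Q_lat = 849 * 284 / 2204
Q_lat = 109.4 kW

109.4


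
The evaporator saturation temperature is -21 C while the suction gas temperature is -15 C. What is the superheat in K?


Superheat = T_suction - T_evap
Superheat = -15 - (-21)
Superheat = 6 K

6


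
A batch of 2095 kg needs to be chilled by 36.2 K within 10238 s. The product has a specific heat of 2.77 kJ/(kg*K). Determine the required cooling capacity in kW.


Q = m * cp * dT / t
Q = 2095 * 2.77 * 36.2 / 10238
Q = 20.519 kW

20.519


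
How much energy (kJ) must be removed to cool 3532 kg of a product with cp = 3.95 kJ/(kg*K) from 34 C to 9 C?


dT = 34 - (9) = 25 K
Q = m * cp * dT = 3532 * 3.95 * 25
Q = 348785 kJ

348785


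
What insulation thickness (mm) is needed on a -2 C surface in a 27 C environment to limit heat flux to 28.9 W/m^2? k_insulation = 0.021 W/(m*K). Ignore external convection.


dT = 27 - (-2) = 29 K
thickness = k * dT / q_max * 1000
thickness = 0.021 * 29 / 28.9 * 1000
thickness = 21.1 mm

21.1


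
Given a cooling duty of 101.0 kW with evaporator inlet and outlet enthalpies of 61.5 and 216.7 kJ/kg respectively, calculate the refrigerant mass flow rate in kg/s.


dh = 216.7 - 61.5 = 155.2 kJ/kg
m_dot = Q / dh = 101.0 / 155.2 = 0.6508 kg/s

0.6508


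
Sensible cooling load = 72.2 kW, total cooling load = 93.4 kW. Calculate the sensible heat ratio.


SHR = Q_sensible / Q_total
SHR = 72.2 / 93.4
SHR = 0.773

0.773


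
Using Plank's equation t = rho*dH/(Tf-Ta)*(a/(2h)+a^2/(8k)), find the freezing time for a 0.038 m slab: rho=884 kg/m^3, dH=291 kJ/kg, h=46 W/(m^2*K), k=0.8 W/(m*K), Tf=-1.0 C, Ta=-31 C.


dT = -1.0 - (-31) = 30.0 K
term1 = a/(2h) = 0.038/(2*46) = 0.0004130434783
term2 = a^2/(8k) = 0.038^2/(8*0.8) = 0.000225625
t = rho*dH*1000/dT * (term1 + term2)
t = 884*291*1000/30.0 * (0.0004130434783 + 0.000225625)
t = 5476 s

5476


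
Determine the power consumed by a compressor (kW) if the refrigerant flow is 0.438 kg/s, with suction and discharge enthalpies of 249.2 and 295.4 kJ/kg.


dh = 295.4 - 249.2 = 46.2 kJ/kg
W = m_dot * dh = 0.438 * 46.2 = 20.24 kW

20.24


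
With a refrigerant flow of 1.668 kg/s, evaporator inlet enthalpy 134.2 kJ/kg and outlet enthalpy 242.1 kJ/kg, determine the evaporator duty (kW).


dh = 242.1 - 134.2 = 107.9 kJ/kg
Q_evap = m_dot * dh = 1.668 * 107.9
Q_evap = 179.98 kW

179.98


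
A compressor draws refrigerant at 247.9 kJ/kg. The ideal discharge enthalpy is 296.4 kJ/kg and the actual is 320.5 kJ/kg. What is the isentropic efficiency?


dh_ideal = 296.4 - 247.9 = 48.5 kJ/kg
dh_actual = 320.5 - 247.9 = 72.6 kJ/kg
eta_s = dh_ideal / dh_actual = 48.5 / 72.6
eta_s = 0.668

0.668


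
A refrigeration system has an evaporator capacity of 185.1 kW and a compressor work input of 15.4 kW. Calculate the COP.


COP = Q_evap / W
COP = 185.1 / 15.4
COP = 12.019

12.019


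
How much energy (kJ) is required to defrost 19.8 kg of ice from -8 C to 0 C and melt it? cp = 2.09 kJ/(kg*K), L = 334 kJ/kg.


Sensible heat = cp * dT = 2.09 * 8 = 16.72 kJ/kg
Total per kg = 16.72 + 334 = 350.72 kJ/kg
Q = m * total = 19.8 * 350.72
Q = 6944.3 kJ

6944.3


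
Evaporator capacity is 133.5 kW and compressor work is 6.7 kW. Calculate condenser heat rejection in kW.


Q_cond = Q_evap + W
Q_cond = 133.5 + 6.7
Q_cond = 140.2 kW

140.2


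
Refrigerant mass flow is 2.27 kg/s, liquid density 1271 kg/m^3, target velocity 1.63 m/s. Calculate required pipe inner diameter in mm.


A = m_dot / (rho * v) = 2.27 / (1271 * 1.63) = 0.001095702625 m^2
d = sqrt(4*A/pi) * 1000
d = 37.4 mm

37.4


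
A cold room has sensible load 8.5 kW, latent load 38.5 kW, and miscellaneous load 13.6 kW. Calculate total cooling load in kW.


Q_total = Q_s + Q_l + Q_misc
Q_total = 8.5 + 38.5 + 13.6
Q_total = 60.6 kW

60.6


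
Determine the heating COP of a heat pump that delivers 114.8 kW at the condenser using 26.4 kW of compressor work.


COP_hp = Q_cond / W
COP_hp = 114.8 / 26.4
COP_hp = 4.348

4.348


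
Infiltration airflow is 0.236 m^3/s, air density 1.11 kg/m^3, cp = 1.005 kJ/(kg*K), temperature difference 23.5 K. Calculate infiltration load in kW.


Q = V_dot * rho * cp * dT
Q = 0.236 * 1.11 * 1.005 * 23.5
Q = 6.187 kW

6.187


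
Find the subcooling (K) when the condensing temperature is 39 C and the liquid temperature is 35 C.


Subcooling = T_cond - T_liquid
Subcooling = 39 - 35
Subcooling = 4 K

4


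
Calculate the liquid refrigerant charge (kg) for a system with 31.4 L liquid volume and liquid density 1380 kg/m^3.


Charge = V * rho / 1000
Charge = 31.4 * 1380 / 1000
Charge = 43.33 kg

43.33


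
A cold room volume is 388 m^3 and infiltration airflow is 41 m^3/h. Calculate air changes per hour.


ACH = flow / volume
ACH = 41 / 388
ACH = 0.106

0.106


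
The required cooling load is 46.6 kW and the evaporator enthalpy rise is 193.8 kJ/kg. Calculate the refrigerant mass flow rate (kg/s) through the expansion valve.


m_dot = Q / dh
m_dot = 46.6 / 193.8
m_dot = 0.2405 kg/s

0.2405


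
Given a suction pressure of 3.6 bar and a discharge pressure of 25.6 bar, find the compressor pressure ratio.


PR = P_high / P_low
PR = 25.6 / 3.6
PR = 7.111

7.111


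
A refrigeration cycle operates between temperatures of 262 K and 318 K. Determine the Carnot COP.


dT = 318 - 262 = 56 K
COP_carnot = T_cold / dT = 262 / 56
COP_carnot = 4.679

4.679


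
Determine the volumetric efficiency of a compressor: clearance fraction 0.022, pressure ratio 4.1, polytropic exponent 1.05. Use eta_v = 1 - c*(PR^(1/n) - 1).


PR^(1/n) = 4.1^(1/1.05) = 3.83357243
eta_v = 1 - 0.022 * (3.83357243 - 1)
eta_v = 0.9377

0.9377


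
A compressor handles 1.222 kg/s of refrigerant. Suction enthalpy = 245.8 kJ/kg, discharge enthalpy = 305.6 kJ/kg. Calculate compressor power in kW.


dh = 305.6 - 245.8 = 59.8 kJ/kg
W = m_dot * dh = 1.222 * 59.8 = 73.08 kW

73.08


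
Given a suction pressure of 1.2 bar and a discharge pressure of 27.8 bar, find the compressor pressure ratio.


PR = P_high / P_low
PR = 27.8 / 1.2
PR = 23.167

23.167


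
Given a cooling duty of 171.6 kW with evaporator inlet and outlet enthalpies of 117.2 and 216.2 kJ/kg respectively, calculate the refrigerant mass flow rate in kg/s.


dh = 216.2 - 117.2 = 99.0 kJ/kg
m_dot = Q / dh = 171.6 / 99.0 = 1.7333 kg/s

1.7333


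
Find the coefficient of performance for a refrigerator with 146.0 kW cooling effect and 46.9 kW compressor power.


COP = Q_evap / W
COP = 146.0 / 46.9
COP = 3.113

3.113


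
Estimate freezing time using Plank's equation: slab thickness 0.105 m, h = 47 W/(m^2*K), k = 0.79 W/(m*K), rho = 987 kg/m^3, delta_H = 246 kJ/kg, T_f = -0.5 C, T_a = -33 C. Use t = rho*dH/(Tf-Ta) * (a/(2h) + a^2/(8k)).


dT = -0.5 - (-33) = 32.5 K
term1 = a/(2h) = 0.105/(2*47) = 0.001117021277
term2 = a^2/(8k) = 0.105^2/(8*0.79) = 0.001744462025
t = rho*dH*1000/dT * (term1 + term2)
t = 987*246*1000/32.5 * (0.001117021277 + 0.001744462025)
t = 21378 s

21378


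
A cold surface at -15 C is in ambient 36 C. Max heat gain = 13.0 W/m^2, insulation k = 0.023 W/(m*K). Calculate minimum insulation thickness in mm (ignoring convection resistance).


dT = 36 - (-15) = 51 K
thickness = k * dT / q_max * 1000
thickness = 0.023 * 51 / 13.0 * 1000
thickness = 90.2 mm

90.2


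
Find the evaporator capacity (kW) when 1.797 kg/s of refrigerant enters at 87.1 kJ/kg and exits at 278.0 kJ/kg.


dh = 278.0 - 87.1 = 190.9 kJ/kg
Q_evap = m_dot * dh = 1.797 * 190.9
Q_evap = 343.05 kW

343.05


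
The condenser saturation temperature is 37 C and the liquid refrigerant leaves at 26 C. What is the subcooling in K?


Subcooling = T_cond - T_liquid
Subcooling = 37 - 26
Subcooling = 11 K

11


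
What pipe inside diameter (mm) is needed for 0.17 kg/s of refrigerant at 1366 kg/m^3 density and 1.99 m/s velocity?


A = m_dot / (rho * v) = 0.17 / (1366 * 1.99) = 0.00006253816668 m^2
d = sqrt(4*A/pi) * 1000
d = 8.9 mm

8.9


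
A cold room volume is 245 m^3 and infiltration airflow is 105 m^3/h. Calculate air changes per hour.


ACH = flow / volume
ACH = 105 / 245
ACH = 0.429

0.429


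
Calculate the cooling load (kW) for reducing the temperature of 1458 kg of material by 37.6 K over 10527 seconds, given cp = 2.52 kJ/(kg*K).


Q = m * cp * dT / t
Q = 1458 * 2.52 * 37.6 / 10527
Q = 13.123 kW

13.123


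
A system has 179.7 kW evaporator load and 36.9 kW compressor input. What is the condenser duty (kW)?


Q_cond = Q_evap + W
Q_cond = 179.7 + 36.9
Q_cond = 216.6 kW

216.6


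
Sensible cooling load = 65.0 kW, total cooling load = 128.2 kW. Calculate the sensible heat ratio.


SHR = Q_sensible / Q_total
SHR = 65.0 / 128.2
SHR = 0.507

0.507


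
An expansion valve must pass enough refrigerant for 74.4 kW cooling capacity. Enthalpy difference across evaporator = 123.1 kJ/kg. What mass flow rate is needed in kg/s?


m_dot = Q / dh
m_dot = 74.4 / 123.1
m_dot = 0.6044 kg/s

0.6044


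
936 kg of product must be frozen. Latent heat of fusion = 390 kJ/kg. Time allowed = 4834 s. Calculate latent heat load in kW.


Q_lat = m * h_fg / t
Q_lat = 936 * 390 / 4834
Q_lat = 75.52 kW

75.52


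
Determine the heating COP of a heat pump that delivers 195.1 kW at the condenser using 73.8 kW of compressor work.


COP_hp = Q_cond / W
COP_hp = 195.1 / 73.8
COP_hp = 2.644

2.644


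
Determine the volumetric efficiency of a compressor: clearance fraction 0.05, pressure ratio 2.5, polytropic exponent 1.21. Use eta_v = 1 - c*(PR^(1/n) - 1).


PR^(1/n) = 2.5^(1/1.21) = 2.13243617
eta_v = 1 - 0.05 * (2.13243617 - 1)
eta_v = 0.9434

0.9434


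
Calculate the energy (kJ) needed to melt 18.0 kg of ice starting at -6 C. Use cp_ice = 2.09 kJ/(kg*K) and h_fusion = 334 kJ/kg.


Sensible heat = cp * dT = 2.09 * 6 = 12.54 kJ/kg
Total per kg = 12.54 + 334 = 346.54 kJ/kg
Q = m * total = 18.0 * 346.54
Q = 6237.7 kJ

6237.7


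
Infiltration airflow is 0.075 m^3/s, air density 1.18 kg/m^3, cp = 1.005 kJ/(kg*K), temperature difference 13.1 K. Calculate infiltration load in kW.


Q = V_dot * rho * cp * dT
Q = 0.075 * 1.18 * 1.005 * 13.1
Q = 1.165 kW

1.165


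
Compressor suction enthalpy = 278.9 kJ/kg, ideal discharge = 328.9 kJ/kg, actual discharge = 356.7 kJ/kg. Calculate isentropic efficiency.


dh_ideal = 328.9 - 278.9 = 50.0 kJ/kg
dh_actual = 356.7 - 278.9 = 77.8 kJ/kg
eta_s = dh_ideal / dh_actual = 50.0 / 77.8
eta_s = 0.6427

0.6427


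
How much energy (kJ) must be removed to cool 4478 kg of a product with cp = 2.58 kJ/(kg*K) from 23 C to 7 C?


dT = 23 - (7) = 16 K
Q = m * cp * dT = 4478 * 2.58 * 16
Q = 184852 kJ

184852


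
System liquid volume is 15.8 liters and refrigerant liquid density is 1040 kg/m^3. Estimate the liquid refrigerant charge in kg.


Charge = V * rho / 1000
Charge = 15.8 * 1040 / 1000
Charge = 16.43 kg

16.43


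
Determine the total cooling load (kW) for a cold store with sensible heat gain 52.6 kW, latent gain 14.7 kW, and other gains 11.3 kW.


Q_total = Q_s + Q_l + Q_misc
Q_total = 52.6 + 14.7 + 11.3
Q_total = 78.6 kW

78.6


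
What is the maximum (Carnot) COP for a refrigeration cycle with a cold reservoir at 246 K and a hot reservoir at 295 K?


dT = 295 - 246 = 49 K
COP_carnot = T_cold / dT = 246 / 49
COP_carnot = 5.02

5.02


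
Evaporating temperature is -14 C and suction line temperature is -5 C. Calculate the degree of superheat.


Superheat = T_suction - T_evap
Superheat = -5 - (-14)
Superheat = 9 K

9


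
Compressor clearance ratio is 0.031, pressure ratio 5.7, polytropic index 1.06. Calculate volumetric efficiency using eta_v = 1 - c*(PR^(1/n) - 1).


PR^(1/n) = 5.7^(1/1.06) = 5.16522788
eta_v = 1 - 0.031 * (5.16522788 - 1)
eta_v = 0.8709

0.8709


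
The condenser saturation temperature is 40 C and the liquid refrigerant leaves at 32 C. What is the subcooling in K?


Subcooling = T_cond - T_liquid
Subcooling = 40 - 32
Subcooling = 8 K

8


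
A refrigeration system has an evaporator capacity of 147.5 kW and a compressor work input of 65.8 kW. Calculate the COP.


COP = Q_evap / W
COP = 147.5 / 65.8
COP = 2.242

2.242


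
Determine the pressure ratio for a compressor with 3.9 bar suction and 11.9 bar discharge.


PR = P_high / P_low
PR = 11.9 / 3.9
PR = 3.051

3.051


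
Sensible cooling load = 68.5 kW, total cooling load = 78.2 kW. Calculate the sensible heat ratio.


SHR = Q_sensible / Q_total
SHR = 68.5 / 78.2
SHR = 0.876

0.876


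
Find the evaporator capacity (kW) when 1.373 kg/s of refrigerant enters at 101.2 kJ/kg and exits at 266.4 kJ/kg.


dh = 266.4 - 101.2 = 165.2 kJ/kg
Q_evap = m_dot * dh = 1.373 * 165.2
Q_evap = 226.82 kW

226.82


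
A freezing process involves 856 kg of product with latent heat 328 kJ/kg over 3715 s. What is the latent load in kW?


Q_lat = m * h_fg / t
Q_lat = 856 * 328 / 3715
Q_lat = 75.58 kW

75.58


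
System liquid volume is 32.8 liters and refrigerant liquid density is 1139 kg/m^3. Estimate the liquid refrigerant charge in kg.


Charge = V * rho / 1000
Charge = 32.8 * 1139 / 1000
Charge = 37.36 kg

37.36


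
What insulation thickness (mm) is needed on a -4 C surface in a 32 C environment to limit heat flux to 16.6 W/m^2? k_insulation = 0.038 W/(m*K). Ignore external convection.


dT = 32 - (-4) = 36 K
thickness = k * dT / q_max * 1000
thickness = 0.038 * 36 / 16.6 * 1000
thickness = 82.4 mm

82.4


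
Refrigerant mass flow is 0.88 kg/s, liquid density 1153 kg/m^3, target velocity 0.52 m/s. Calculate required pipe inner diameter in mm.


A = m_dot / (rho * v) = 0.88 / (1153 * 0.52) = 0.001467743012 m^2
d = sqrt(4*A/pi) * 1000
d = 43.2 mm

43.2


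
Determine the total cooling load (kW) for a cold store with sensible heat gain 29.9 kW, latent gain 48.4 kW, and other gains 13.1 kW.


Q_total = Q_s + Q_l + Q_misc
Q_total = 29.9 + 48.4 + 13.1
Q_total = 91.4 kW

91.4


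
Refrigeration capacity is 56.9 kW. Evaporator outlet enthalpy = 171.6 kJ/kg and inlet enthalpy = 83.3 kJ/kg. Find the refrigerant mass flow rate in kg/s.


dh = 171.6 - 83.3 = 88.3 kJ/kg
m_dot = Q / dh = 56.9 / 88.3 = 0.6444 kg/s

0.6444


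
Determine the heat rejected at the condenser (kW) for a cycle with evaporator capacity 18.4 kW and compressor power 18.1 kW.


Q_cond = Q_evap + W
Q_cond = 18.4 + 18.1
Q_cond = 36.5 kW

36.5


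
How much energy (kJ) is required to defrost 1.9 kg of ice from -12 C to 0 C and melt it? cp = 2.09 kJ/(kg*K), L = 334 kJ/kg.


Sensible heat = cp * dT = 2.09 * 12 = 25.08 kJ/kg
Total per kg = 25.08 + 334 = 359.08 kJ/kg
Q = m * total = 1.9 * 359.08
Q = 682.3 kJ

682.3


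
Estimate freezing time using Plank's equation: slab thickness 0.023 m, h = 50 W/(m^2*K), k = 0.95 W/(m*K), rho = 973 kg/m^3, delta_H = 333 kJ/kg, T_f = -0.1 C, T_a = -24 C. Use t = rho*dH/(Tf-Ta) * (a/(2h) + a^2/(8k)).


dT = -0.1 - (-24) = 23.9 K
term1 = a/(2h) = 0.023/(2*50) = 0.00023
term2 = a^2/(8k) = 0.023^2/(8*0.95) = 0.00006960526316
t = rho*dH*1000/dT * (term1 + term2)
t = 973*333*1000/23.9 * (0.00023 + 0.00006960526316)
t = 4062 s

4062


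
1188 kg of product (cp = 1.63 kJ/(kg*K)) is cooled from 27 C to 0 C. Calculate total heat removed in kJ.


dT = 27 - (0) = 27 K
Q = m * cp * dT = 1188 * 1.63 * 27
Q = 52284 kJ

52284


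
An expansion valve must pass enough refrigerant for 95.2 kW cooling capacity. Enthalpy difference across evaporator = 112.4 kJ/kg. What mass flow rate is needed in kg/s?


m_dot = Q / dh
m_dot = 95.2 / 112.4
m_dot = 0.847 kg/s

0.847


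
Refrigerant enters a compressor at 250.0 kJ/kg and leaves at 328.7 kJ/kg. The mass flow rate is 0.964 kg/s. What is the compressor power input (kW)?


dh = 328.7 - 250.0 = 78.7 kJ/kg
W = m_dot * dh = 0.964 * 78.7 = 75.87 kW

75.87


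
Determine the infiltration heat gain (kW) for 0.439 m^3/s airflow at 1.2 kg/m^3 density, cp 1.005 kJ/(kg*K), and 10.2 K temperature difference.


Q = V_dot * rho * cp * dT
Q = 0.439 * 1.2 * 1.005 * 10.2
Q = 5.4 kW

5.4


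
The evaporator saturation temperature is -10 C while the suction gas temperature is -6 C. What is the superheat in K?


Superheat = T_suction - T_evap
Superheat = -6 - (-10)
Superheat = 4 K

4


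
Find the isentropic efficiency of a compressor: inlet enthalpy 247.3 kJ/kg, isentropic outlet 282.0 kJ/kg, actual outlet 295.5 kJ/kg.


dh_ideal = 282.0 - 247.3 = 34.7 kJ/kg
dh_actual = 295.5 - 247.3 = 48.2 kJ/kg
eta_s = dh_ideal / dh_actual = 34.7 / 48.2
eta_s = 0.7199

0.7199


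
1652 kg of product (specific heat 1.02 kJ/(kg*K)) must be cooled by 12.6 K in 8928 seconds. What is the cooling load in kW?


Q = m * cp * dT / t
Q = 1652 * 1.02 * 12.6 / 8928
Q = 2.378 kW

2.378


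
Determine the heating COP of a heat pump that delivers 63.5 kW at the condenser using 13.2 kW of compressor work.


COP_hp = Q_cond / W
COP_hp = 63.5 / 13.2
COP_hp = 4.811

4.811


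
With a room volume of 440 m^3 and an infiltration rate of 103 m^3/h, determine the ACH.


ACH = flow / volume
ACH = 103 / 440
ACH = 0.234

0.234


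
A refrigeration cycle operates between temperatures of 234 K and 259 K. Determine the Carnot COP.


dT = 259 - 234 = 25 K
COP_carnot = T_cold / dT = 234 / 25
COP_carnot = 9.36

9.36


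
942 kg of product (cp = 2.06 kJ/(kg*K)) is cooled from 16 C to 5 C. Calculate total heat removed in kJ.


dT = 16 - (5) = 11 K
Q = m * cp * dT = 942 * 2.06 * 11
Q = 21346 kJ

21346


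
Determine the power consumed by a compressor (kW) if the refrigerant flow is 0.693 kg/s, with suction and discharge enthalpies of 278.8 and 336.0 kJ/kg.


dh = 336.0 - 278.8 = 57.2 kJ/kg
W = m_dot * dh = 0.693 * 57.2 = 39.64 kW

39.64


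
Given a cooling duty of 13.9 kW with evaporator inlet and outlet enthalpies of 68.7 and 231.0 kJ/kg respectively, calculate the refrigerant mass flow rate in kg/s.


dh = 231.0 - 68.7 = 162.3 kJ/kg
m_dot = Q / dh = 13.9 / 162.3 = 0.0856 kg/s

0.0856


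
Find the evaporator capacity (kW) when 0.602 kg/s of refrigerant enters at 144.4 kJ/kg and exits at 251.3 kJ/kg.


dh = 251.3 - 144.4 = 106.9 kJ/kg
Q_evap = m_dot * dh = 0.602 * 106.9
Q_evap = 64.35 kW

64.35


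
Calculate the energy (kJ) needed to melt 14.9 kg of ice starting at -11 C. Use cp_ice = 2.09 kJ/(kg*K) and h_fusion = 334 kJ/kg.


Sensible heat = cp * dT = 2.09 * 11 = 22.99 kJ/kg
Total per kg = 22.99 + 334 = 356.99 kJ/kg
Q = m * total = 14.9 * 356.99
Q = 5319.2 kJ

5319.2


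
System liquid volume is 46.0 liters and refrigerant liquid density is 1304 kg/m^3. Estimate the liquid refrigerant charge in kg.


Charge = V * rho / 1000
Charge = 46.0 * 1304 / 1000
Charge = 59.98 kg

59.98


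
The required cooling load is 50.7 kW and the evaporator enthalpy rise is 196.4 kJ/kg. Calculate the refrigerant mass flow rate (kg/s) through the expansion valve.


m_dot = Q / dh
m_dot = 50.7 / 196.4
m_dot = 0.2581 kg/s

0.2581


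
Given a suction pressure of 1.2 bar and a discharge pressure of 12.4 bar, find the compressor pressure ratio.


PR = P_high / P_low
PR = 12.4 / 1.2
PR = 10.333

10.333


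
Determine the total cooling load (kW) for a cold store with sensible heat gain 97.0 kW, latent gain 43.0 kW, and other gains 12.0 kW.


Q_total = Q_s + Q_l + Q_misc
Q_total = 97.0 + 43.0 + 12.0
Q_total = 152.0 kW

152.0


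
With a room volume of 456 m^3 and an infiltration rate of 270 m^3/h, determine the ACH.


ACH = flow / volume
ACH = 270 / 456
ACH = 0.592

0.592


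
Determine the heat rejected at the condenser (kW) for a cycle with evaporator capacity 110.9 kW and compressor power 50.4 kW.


Q_cond = Q_evap + W
Q_cond = 110.9 + 50.4
Q_cond = 161.3 kW

161.3


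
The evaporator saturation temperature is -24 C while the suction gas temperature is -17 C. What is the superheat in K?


Superheat = T_suction - T_evap
Superheat = -17 - (-24)
Superheat = 7 K

7


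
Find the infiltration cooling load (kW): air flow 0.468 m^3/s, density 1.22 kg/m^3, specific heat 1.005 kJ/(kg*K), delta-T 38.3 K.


Q = V_dot * rho * cp * dT
Q = 0.468 * 1.22 * 1.005 * 38.3
Q = 21.977 kW

21.977


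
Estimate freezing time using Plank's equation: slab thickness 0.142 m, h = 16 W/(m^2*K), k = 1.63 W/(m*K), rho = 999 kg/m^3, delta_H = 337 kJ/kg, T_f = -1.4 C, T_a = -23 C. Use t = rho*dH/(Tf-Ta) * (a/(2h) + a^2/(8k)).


dT = -1.4 - (-23) = 21.6 K
term1 = a/(2h) = 0.142/(2*16) = 0.0044375
term2 = a^2/(8k) = 0.142^2/(8*1.63) = 0.001546319018
t = rho*dH*1000/dT * (term1 + term2)
t = 999*337*1000/21.6 * (0.0044375 + 0.001546319018)
t = 93265 s

93265


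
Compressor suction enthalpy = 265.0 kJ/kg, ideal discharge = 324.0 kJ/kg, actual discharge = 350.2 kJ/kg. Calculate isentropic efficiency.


dh_ideal = 324.0 - 265.0 = 59.0 kJ/kg
dh_actual = 350.2 - 265.0 = 85.2 kJ/kg
eta_s = dh_ideal / dh_actual = 59.0 / 85.2
eta_s = 0.6925

0.6925


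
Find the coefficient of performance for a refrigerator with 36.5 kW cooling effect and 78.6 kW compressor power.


COP = Q_evap / W
COP = 36.5 / 78.6
COP = 0.464

0.464


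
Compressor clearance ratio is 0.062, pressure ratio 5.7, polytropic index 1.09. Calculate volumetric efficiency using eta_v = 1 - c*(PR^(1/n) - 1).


PR^(1/n) = 5.7^(1/1.09) = 4.93700049
eta_v = 1 - 0.062 * (4.93700049 - 1)
eta_v = 0.7559

0.7559


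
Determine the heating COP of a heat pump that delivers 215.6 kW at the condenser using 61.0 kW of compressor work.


COP_hp = Q_cond / W
COP_hp = 215.6 / 61.0
COP_hp = 3.534

3.534


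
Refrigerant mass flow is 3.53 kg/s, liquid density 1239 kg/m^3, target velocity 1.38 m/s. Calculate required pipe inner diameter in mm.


A = m_dot / (rho * v) = 3.53 / (1239 * 1.38) = 0.002064544806 m^2
d = sqrt(4*A/pi) * 1000
d = 51.3 mm

51.3


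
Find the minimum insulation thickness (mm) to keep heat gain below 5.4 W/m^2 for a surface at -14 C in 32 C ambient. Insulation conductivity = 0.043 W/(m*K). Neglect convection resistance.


dT = 32 - (-14) = 46 K
thickness = k * dT / q_max * 1000
thickness = 0.043 * 46 / 5.4 * 1000
thickness = 366.3 mm

366.3


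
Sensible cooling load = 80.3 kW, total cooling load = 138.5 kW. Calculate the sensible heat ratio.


SHR = Q_sensible / Q_total
SHR = 80.3 / 138.5
SHR = 0.58

0.58


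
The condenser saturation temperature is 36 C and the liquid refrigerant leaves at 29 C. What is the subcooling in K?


Subcooling = T_cond - T_liquid
Subcooling = 36 - 29
Subcooling = 7 K

7


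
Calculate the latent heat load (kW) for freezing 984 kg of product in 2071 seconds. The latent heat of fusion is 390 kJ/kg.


Q_lat = m * h_fg / t
Q_lat = 984 * 390 / 2071
Q_lat = 185.3 kW

185.3


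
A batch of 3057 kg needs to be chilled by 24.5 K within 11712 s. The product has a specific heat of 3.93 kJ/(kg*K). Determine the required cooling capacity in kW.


Q = m * cp * dT / t
Q = 3057 * 3.93 * 24.5 / 11712
Q = 25.132 kW

25.132


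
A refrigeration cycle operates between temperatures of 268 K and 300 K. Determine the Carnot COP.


dT = 300 - 268 = 32 K
COP_carnot = T_cold / dT = 268 / 32
COP_carnot = 8.375

8.375


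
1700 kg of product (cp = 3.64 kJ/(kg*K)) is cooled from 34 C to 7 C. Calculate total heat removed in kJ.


dT = 34 - (7) = 27 K
Q = m * cp * dT = 1700 * 3.64 * 27
Q = 167076 kJ

167076


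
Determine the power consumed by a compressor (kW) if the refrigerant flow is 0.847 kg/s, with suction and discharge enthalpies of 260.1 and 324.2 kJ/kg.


dh = 324.2 - 260.1 = 64.1 kJ/kg
W = m_dot * dh = 0.847 * 64.1 = 54.29 kW

54.29


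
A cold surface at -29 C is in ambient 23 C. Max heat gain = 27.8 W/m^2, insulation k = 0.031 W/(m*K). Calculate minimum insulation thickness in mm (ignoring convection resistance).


dT = 23 - (-29) = 52 K
thickness = k * dT / q_max * 1000
thickness = 0.031 * 52 / 27.8 * 1000
thickness = 58.0 mm

58.0


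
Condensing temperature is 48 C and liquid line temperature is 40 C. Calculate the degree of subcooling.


Subcooling = T_cond - T_liquid
Subcooling = 48 - 40
Subcooling = 8 K

8


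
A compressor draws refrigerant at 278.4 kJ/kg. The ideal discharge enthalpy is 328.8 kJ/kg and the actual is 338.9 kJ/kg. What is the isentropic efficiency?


dh_ideal = 328.8 - 278.4 = 50.4 kJ/kg
dh_actual = 338.9 - 278.4 = 60.5 kJ/kg
eta_s = dh_ideal / dh_actual = 50.4 / 60.5
eta_s = 0.8331

0.8331


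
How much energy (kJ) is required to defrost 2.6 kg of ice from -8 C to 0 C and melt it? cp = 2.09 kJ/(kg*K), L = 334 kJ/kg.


Sensible heat = cp * dT = 2.09 * 8 = 16.72 kJ/kg
Total per kg = 16.72 + 334 = 350.72 kJ/kg
Q = m * total = 2.6 * 350.72
Q = 911.9 kJ

911.9


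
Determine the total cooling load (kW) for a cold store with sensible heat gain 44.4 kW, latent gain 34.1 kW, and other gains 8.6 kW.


Q_total = Q_s + Q_l + Q_misc
Q_total = 44.4 + 34.1 + 8.6
Q_total = 87.1 kW

87.1


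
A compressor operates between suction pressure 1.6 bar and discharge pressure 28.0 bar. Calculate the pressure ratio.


PR = P_high / P_low
PR = 28.0 / 1.6
PR = 17.5

17.5


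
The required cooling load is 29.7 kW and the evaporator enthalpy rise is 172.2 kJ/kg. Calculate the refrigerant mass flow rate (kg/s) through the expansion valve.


m_dot = Q / dh
m_dot = 29.7 / 172.2
m_dot = 0.1725 kg/s

0.1725


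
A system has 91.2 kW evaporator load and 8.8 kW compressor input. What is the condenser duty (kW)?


Q_cond = Q_evap + W
Q_cond = 91.2 + 8.8
Q_cond = 100.0 kW

100.0


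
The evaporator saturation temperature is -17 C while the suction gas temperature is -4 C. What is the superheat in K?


Superheat = T_suction - T_evap
Superheat = -4 - (-17)
Superheat = 13 K

13


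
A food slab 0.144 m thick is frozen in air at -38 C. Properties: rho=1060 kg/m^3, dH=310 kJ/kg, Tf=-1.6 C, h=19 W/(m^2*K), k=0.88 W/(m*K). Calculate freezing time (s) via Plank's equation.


dT = -1.6 - (-38) = 36.4 K
term1 = a/(2h) = 0.144/(2*19) = 0.003789473684
term2 = a^2/(8k) = 0.144^2/(8*0.88) = 0.002945454545
t = rho*dH*1000/dT * (term1 + term2)
t = 1060*310*1000/36.4 * (0.003789473684 + 0.002945454545)
t = 60799 s

60799


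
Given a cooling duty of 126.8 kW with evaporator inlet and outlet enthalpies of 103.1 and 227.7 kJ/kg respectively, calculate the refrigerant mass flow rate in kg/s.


dh = 227.7 - 103.1 = 124.6 kJ/kg
m_dot = Q / dh = 126.8 / 124.6 = 1.0177 kg/s

1.0177


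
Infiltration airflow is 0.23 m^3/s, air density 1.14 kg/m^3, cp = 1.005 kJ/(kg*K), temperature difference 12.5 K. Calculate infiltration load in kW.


Q = V_dot * rho * cp * dT
Q = 0.23 * 1.14 * 1.005 * 12.5
Q = 3.294 kW

3.294


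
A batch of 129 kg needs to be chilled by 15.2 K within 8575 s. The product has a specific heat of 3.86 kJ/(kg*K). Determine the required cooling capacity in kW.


Q = m * cp * dT / t
Q = 129 * 3.86 * 15.2 / 8575
Q = 0.883 kW

0.883


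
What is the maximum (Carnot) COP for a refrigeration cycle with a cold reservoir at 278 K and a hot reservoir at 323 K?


dT = 323 - 278 = 45 K
COP_carnot = T_cold / dT = 278 / 45
COP_carnot = 6.178

6.178


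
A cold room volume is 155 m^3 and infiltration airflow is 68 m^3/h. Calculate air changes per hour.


ACH = flow / volume
ACH = 68 / 155
ACH = 0.439

0.439


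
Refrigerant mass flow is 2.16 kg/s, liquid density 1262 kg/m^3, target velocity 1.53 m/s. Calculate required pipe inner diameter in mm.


A = m_dot / (rho * v) = 2.16 / (1262 * 1.53) = 0.001118672509 m^2
d = sqrt(4*A/pi) * 1000
d = 37.7 mm

37.7


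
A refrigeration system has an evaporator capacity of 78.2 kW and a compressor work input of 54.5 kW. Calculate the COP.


COP = Q_evap / W
COP = 78.2 / 54.5
COP = 1.435

1.435


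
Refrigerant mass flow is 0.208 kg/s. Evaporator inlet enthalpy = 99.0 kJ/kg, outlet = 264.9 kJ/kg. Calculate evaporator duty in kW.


dh = 264.9 - 99.0 = 165.9 kJ/kg
Q_evap = m_dot * dh = 0.208 * 165.9
Q_evap = 34.51 kW

34.51


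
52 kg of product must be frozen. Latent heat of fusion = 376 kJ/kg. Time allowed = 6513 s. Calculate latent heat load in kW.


Q_lat = m * h_fg / t
Q_lat = 52 * 376 / 6513
Q_lat = 3.0 kW

3.0


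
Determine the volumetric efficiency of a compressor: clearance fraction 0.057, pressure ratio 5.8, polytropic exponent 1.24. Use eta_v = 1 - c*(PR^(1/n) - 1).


PR^(1/n) = 5.8^(1/1.24) = 4.12731615
eta_v = 1 - 0.057 * (4.12731615 - 1)
eta_v = 0.8217

0.8217


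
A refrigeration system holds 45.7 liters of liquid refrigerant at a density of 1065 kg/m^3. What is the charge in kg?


Charge = V * rho / 1000
Charge = 45.7 * 1065 / 1000
Charge = 48.67 kg

48.67


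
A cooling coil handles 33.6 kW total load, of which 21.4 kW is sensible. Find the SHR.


SHR = Q_sensible / Q_total
SHR = 21.4 / 33.6
SHR = 0.637

0.637


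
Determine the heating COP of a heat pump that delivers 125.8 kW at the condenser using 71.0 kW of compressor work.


COP_hp = Q_cond / W
COP_hp = 125.8 / 71.0
COP_hp = 1.772

1.772


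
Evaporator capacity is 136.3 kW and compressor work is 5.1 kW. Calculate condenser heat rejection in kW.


Q_cond = Q_evap + W
Q_cond = 136.3 + 5.1
Q_cond = 141.4 kW

141.4


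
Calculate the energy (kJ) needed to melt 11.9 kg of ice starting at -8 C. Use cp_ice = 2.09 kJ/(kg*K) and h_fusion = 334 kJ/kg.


Sensible heat = cp * dT = 2.09 * 8 = 16.72 kJ/kg
Total per kg = 16.72 + 334 = 350.72 kJ/kg
Q = m * total = 11.9 * 350.72
Q = 4173.6 kJ

4173.6


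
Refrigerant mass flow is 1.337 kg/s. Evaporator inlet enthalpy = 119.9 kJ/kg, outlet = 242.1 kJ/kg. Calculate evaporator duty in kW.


dh = 242.1 - 119.9 = 122.2 kJ/kg
Q_evap = m_dot * dh = 1.337 * 122.2
Q_evap = 163.38 kW

163.38


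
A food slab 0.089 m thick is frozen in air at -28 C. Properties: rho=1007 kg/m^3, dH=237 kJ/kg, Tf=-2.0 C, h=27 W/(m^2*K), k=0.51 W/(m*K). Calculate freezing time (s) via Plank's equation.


dT = -2.0 - (-28) = 26.0 K
term1 = a/(2h) = 0.089/(2*27) = 0.001648148148
term2 = a^2/(8k) = 0.089^2/(8*0.51) = 0.001941421569
t = rho*dH*1000/dT * (term1 + term2)
t = 1007*237*1000/26.0 * (0.001648148148 + 0.001941421569)
t = 32949 s

32949


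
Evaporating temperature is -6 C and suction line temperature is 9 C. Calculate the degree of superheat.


Superheat = T_suction - T_evap
Superheat = 9 - (-6)
Superheat = 15 K

15


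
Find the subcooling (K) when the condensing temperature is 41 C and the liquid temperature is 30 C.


Subcooling = T_cond - T_liquid
Subcooling = 41 - 30
Subcooling = 11 K

11


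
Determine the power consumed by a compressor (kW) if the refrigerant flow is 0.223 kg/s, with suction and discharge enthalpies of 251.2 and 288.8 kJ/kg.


dh = 288.8 - 251.2 = 37.6 kJ/kg
W = m_dot * dh = 0.223 * 37.6 = 8.38 kW

8.38


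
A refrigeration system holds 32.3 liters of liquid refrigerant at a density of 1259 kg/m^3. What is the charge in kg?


Charge = V * rho / 1000
Charge = 32.3 * 1259 / 1000
Charge = 40.67 kg

40.67
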